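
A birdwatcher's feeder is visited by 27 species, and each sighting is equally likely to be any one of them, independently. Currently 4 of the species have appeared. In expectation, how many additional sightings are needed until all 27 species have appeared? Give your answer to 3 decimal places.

From k distinct to k+1 distinct takes on average 27/(27-k) sightings.
Sum over k = 4,...,26: E = 27/23 + 27/22 + 27/21 + ... + 27/2 + 27/1 = 100.8259.

100.826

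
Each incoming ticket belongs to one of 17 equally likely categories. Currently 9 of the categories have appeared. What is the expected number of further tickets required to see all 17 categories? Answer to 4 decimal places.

46.2036

With k distinct categories already seen, the next new one takes an expected 17/(17-k) tickets.
Sum over k = 9,...,16: E = 17/8 + 17/7 + 17/6 + ... + 17/2 + 17/1 = 46.20357.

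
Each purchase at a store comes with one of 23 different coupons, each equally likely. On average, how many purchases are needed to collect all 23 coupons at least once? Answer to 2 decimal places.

After k distinct coupons have appeared, the next purchase gives a new one with probability (23-k)/23, so the expected wait for the (k+1)-th is 23/(23-k).
E[T] = 23/23 + 23/22 + 23/21 + ... + 23/2 + 23/1 = 23·H_{23}.
H_{23} = 3.734, so E[T] = 85.889.

85.89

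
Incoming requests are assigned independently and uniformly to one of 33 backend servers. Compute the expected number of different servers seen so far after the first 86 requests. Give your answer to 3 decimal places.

30.660

For each server, P(seen in 86 requests) = 1 - (32/33)^86 = 0.9291.
By linearity of expectation, E[distinct seen] = 33·(1 - (32/33)^86) = 30.6600.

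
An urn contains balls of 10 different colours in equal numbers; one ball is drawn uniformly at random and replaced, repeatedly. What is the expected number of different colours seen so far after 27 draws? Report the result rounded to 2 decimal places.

For each colour, P(seen in 27 draws) = 1 - (9/10)^27 = 0.942.
By linearity of expectation, E[distinct seen] = 10·(1 - (9/10)^27) = 9.419.

9.42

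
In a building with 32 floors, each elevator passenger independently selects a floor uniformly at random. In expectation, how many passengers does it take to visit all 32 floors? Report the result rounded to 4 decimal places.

The wait to go from k to k+1 distinct floors is geometric with mean 32/(32-k).
E[T] = 32/32 + 32/31 + 32/30 + ... + 32/2 + 32/1 = 32·H_{32}.
H_{32} = 4.05850, so E[T] = 129.87185.

129.8718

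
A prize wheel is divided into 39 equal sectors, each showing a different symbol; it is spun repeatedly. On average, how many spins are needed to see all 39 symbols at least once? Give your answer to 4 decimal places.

165.8882

After k distinct symbols have appeared, the next spin gives a new one with probability (39-k)/39, so the expected wait for the (k+1)-th is 39/(39-k).
E[T] = 39/39 + 39/38 + 39/37 + ... + 39/2 + 39/1 = 39·H_{39}.
H_{39} = 4.25354, so E[T] = 165.88818.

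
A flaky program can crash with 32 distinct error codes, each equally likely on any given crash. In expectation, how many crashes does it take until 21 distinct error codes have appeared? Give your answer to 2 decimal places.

33.24

With k distinct error codes already seen, the next new one arrives after an expected 32/(32-k) crashes.
Sum over k = 0,...,20: E = 32/32 + 32/31 + 32/30 + ... + 32/13 + 32/12 = 33.236.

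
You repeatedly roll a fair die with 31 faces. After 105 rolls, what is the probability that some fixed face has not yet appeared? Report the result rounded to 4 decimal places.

0.0320

On each roll the fixed face fails to appear with probability 30/31.
P(still missing after 105) = (30/31)^105 = 0.03197.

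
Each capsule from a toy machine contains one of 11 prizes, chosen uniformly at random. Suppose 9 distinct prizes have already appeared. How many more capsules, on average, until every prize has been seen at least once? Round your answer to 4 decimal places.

16.5000

The wait to go from k to k+1 distinct prizes is geometric with mean 11/(11-k).
Sum over k = 9,...,10: E = 11/2 + 11/1 = 16.50000.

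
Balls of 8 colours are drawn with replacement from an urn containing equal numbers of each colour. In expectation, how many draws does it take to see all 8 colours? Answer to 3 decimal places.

After k distinct colours have appeared, the next draw gives a new one with probability (8-k)/8, so the expected wait for the (k+1)-th is 8/(8-k).
E[T] = 8/8 + 8/7 + 8/6 + ... + 8/2 + 8/1 = 8·H_{8}.
H_{8} = 2.7179, so E[T] = 21.7429.

21.743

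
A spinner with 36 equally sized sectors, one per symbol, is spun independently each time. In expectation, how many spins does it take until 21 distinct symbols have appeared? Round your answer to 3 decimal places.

30.828

Going from k to k+1 distinct takes a geometric number of spins with mean 36/(36-k).
Sum over k = 0,...,20: E = 36/36 + 36/35 + 36/34 + ... + 36/17 + 36/16 = 30.8279.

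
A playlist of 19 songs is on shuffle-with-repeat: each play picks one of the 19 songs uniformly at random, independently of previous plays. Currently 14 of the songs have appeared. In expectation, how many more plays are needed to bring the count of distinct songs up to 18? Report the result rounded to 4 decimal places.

24.3833

From k distinct to k+1 distinct takes on average 19/(19-k) plays.
Sum over k = 14,...,17: E = 19/5 + 19/4 + 19/3 + 19/2 = 24.38333.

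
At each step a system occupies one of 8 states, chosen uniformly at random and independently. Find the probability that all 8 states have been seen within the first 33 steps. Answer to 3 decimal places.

0.905

By inclusion–exclusion over which states are missing,
P(all seen) = Σ_{j=0}^{8} (-1)^j C(8,j)((8-j)/8)^33
= 1.0000 - 0.0976 + 0.0021 - 0.0000 + 0.0000 - 0.0000 + 0.0000 - 0.0000 + 0.0000
= 0.9045.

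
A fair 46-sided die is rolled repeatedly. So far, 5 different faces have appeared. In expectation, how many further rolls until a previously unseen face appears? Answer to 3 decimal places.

Each roll yields a new face with probability (46-5)/46 = 41/46, so the wait is geometric with mean 46/41.
E = 46/41 = 1.1220.

1.122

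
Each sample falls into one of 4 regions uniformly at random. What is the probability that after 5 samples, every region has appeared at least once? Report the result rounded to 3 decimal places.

0.234

Let A_i be the event that region i is missing after 5 samples. By inclusion–exclusion on the A_i,
P(all seen) = Σ_{j=0}^{4} (-1)^j C(4,j)((4-j)/4)^5
= 1.0000 - 0.9492 + 0.1875 - 0.0039 + 0.0000
= 0.2344.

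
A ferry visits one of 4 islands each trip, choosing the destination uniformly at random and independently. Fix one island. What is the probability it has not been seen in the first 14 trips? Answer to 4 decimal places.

Each trip misses the fixed island with probability (4-1)/4 = 3/4, independently.
P(still missing after 14) = (3/4)^14 = 0.01782.

0.0178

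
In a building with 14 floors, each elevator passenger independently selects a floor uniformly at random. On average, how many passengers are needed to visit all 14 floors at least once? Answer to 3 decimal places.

The wait to go from k to k+1 distinct floors is geometric with mean 14/(14-k).
E[T] = 14/14 + 14/13 + 14/12 + ... + 14/2 + 14/1 = 14·H_{14}.
H_{14} = 3.2516, so E[T] = 45.5219.

45.522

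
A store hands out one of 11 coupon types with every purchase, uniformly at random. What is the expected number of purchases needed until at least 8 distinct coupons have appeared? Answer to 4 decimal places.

With k distinct coupons already seen, the next new one arrives after an expected 11/(11-k) purchases.
Sum over k = 0,...,7: E = 11/11 + 11/10 + 11/9 + ... + 11/5 + 11/4 = 13.05198.

13.0520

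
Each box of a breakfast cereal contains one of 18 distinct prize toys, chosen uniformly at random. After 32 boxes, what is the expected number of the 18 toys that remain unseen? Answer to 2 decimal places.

For each toy, P(unseen after 32) = (17/18)^32 = 0.161.
By linearity of expectation, E[unseen] = 18·(17/18)^32 = 2.890.

2.89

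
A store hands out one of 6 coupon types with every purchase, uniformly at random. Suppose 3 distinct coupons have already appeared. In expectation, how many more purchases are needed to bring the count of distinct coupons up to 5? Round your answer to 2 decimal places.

5.00

The wait to go from k to k+1 distinct coupons is geometric with mean 6/(6-k).
Sum over k = 3,...,4: E = 6/3 + 6/2 = 5.000.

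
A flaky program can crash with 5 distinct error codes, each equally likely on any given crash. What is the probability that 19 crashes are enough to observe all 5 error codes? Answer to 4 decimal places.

By inclusion–exclusion over which error codes are missing,
P(all seen) = Σ_{j=0}^{5} (-1)^j C(5,j)((5-j)/5)^19
= 1.00000 - 0.07206 + 0.00061 - 0.00000 + 0.00000 - 0.00000
= 0.92855.

0.9286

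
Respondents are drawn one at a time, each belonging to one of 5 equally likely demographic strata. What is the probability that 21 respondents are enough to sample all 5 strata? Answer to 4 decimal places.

0.9541

Let A_i be the event that stratum i is missing after 21 respondents. By inclusion–exclusion on the A_i,
P(all seen) = Σ_{j=0}^{5} (-1)^j C(5,j)((5-j)/5)^21
= 1.00000 - 0.04612 + 0.00022 - 0.00000 + 0.00000 - 0.00000
= 0.95410.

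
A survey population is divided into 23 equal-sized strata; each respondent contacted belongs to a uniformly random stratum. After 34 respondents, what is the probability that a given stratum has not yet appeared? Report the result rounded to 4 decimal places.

On each respondent the fixed stratum fails to appear with probability 22/23.
P(still missing after 34) = (22/23)^34 = 0.22061.

0.2206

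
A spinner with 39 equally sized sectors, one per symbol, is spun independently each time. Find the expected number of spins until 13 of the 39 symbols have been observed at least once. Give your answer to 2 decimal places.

With k distinct symbols already seen, the next new one arrives after an expected 39/(39-k) spins.
Sum over k = 0,...,12: E = 39/39 + 39/38 + 39/37 + ... + 39/28 + 39/27 = 15.566.

15.57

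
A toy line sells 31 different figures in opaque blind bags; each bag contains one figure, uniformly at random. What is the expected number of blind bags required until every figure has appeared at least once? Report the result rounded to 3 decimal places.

124.845

The wait to go from k to k+1 distinct figures is geometric with mean 31/(31-k).
E[T] = 31/31 + 31/30 + 31/29 + ... + 31/2 + 31/1 = 31·H_{31}.
H_{31} = 4.0272, so E[T] = 124.8446.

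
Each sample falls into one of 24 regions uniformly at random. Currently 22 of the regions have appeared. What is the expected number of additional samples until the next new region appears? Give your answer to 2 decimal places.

12.00

The number of samples until the next new region is geometric with success probability 2/24, so its mean is 24/2.
E = 24/2 = 12.000.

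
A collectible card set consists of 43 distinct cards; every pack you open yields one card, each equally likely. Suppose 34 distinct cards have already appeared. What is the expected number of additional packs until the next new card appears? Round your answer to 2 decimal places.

4.78

The number of packs until the next new card is geometric with success probability 9/43, so its mean is 43/9.
E = 43/9 = 4.778.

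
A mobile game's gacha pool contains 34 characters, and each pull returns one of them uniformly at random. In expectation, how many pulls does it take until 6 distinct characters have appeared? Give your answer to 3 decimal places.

6.495

Going from k to k+1 distinct takes a geometric number of pulls with mean 34/(34-k).
Sum over k = 0,...,5: E = 34/34 + 34/33 + 34/32 + 34/31 + 34/30 + 34/29 = 6.4953.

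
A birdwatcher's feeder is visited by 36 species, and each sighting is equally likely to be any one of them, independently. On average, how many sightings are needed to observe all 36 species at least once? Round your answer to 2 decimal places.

150.28

After k distinct species have appeared, the next sighting gives a new one with probability (36-k)/36, so the expected wait for the (k+1)-th is 36/(36-k).
E[T] = 36/36 + 36/35 + 36/34 + ... + 36/2 + 36/1 = 36·H_{36}.
H_{36} = 4.175, so E[T] = 150.284.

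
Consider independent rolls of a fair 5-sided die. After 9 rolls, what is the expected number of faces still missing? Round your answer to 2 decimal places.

0.67

For each face, P(unseen after 9) = (4/5)^9 = 0.134.
By linearity of expectation, E[unseen] = 5·(4/5)^9 = 0.671.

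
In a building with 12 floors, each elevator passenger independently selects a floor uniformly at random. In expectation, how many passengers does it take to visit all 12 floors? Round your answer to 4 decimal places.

37.2385

Split into phases: going from k distinct to k+1 distinct takes on average 12/(12-k) passengers.
E[T] = 12/12 + 12/11 + 12/10 + ... + 12/2 + 12/1 = 12·H_{12}.
H_{12} = 3.10321, so E[T] = 37.23853.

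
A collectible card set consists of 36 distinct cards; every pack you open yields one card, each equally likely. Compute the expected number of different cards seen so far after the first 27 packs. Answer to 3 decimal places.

For each card, P(seen in 27 packs) = 1 - (35/36)^27 = 0.5326.
By linearity of expectation, E[distinct seen] = 36·(1 - (35/36)^27) = 19.1743.

19.174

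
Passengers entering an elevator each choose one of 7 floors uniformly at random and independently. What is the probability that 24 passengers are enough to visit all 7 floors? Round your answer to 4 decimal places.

0.8334

By inclusion–exclusion over which floors are missing,
P(all seen) = Σ_{j=0}^{7} (-1)^j C(7,j)((7-j)/7)^24
= 1.00000 - 0.17313 + 0.00653 - 0.00005 + 0.00000 - 0.00000 + 0.00000 - 0.00000
= 0.83335.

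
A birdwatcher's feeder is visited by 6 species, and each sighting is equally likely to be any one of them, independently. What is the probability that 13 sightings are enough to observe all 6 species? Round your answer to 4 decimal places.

Let A_i be the event that species i is missing after 13 sightings. By inclusion–exclusion on the A_i,
P(all seen) = Σ_{j=0}^{6} (-1)^j C(6,j)((6-j)/6)^13
= 1.00000 - 0.56078 + 0.07707 - 0.00244 + 0.00001 - 0.00000 + 0.00000
= 0.51386.

0.5139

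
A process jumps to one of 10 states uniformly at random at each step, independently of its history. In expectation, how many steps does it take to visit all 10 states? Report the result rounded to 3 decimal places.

The wait to go from k to k+1 distinct states is geometric with mean 10/(10-k).
E[T] = 10/10 + 10/9 + 10/8 + ... + 10/2 + 10/1 = 10·H_{10}.
H_{10} = 2.9290, so E[T] = 29.2897.

29.290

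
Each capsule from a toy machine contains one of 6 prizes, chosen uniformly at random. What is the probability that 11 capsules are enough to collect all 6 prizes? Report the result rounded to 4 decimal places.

0.3562

Let A_i be the event that prize i is missing after 11 capsules. By inclusion–exclusion on the A_i,
P(all seen) = Σ_{j=0}^{6} (-1)^j C(6,j)((6-j)/6)^11
= 1.00000 - 0.80753 + 0.17342 - 0.00977 + 0.00008 - 0.00000 + 0.00000
= 0.35621.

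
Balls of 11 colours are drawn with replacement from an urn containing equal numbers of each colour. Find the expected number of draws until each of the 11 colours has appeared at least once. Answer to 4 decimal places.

Split into phases: going from k distinct to k+1 distinct takes on average 11/(11-k) draws.
E[T] = 11/11 + 11/10 + 11/9 + ... + 11/2 + 11/1 = 11·H_{11}.
H_{11} = 3.01988, so E[T] = 33.21865.

33.2187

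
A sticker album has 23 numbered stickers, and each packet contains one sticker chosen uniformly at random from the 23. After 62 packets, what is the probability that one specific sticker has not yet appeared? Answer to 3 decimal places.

Each packet misses the fixed sticker with probability (23-1)/23 = 22/23, independently.
P(still missing after 62) = (22/23)^62 = 0.0635.

0.064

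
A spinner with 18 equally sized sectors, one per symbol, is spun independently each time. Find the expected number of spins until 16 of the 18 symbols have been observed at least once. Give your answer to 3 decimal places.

With k distinct symbols already seen, the next new one arrives after an expected 18/(18-k) spins.
Sum over k = 0,...,15: E = 18/18 + 18/17 + 18/16 + ... + 18/4 + 18/3 = 35.9119.

35.912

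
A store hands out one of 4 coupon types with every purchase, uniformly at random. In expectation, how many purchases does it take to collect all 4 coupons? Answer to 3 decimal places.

After k distinct coupons have appeared, the next purchase gives a new one with probability (4-k)/4, so the expected wait for the (k+1)-th is 4/(4-k).
E[T] = 4/4 + 4/3 + 4/2 + 4/1 = 4·H_{4}.
H_{4} = 2.0833, so E[T] = 8.3333.

8.333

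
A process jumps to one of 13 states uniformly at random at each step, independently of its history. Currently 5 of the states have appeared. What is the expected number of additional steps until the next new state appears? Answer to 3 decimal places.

1.625

Each step yields a new state with probability (13-5)/13 = 8/13, so the wait is geometric with mean 13/8.
E = 13/8 = 1.6250.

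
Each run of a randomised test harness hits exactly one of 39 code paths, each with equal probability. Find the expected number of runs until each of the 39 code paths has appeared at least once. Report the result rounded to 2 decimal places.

165.89

The wait to go from k to k+1 distinct code paths is geometric with mean 39/(39-k).
E[T] = 39/39 + 39/38 + 39/37 + ... + 39/2 + 39/1 = 39·H_{39}.
H_{39} = 4.254, so E[T] = 165.888.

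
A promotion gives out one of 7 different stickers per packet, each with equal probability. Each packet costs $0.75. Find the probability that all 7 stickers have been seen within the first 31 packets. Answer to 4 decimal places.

0.9418

By inclusion–exclusion over which stickers are missing,
P(all seen) = Σ_{j=0}^{7} (-1)^j C(7,j)((7-j)/7)^31
= 1.00000 - 0.05885 + 0.00062 - 0.00000 + 0.00000 - 0.00000 + 0.00000 - 0.00000
= 0.94177.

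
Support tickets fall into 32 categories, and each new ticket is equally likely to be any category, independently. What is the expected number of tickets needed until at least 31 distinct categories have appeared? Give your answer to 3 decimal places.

Going from k to k+1 distinct takes a geometric number of tickets with mean 32/(32-k).
Sum over k = 0,...,30: E = 32/32 + 32/31 + 32/30 + ... + 32/3 + 32/2 = 97.8718.

97.872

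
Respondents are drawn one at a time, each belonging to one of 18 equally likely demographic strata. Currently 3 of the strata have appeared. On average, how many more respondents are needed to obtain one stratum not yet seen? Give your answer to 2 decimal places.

1.20

The number of respondents until the next new stratum is geometric with success probability 15/18, so its mean is 18/15.
E = 18/15 = 1.200.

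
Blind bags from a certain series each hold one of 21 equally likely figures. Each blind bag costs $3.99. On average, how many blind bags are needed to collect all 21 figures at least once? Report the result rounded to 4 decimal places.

76.5525

Split into phases: going from k distinct to k+1 distinct takes on average 21/(21-k) blind bags.
E[T] = 21/21 + 21/20 + 21/19 + ... + 21/2 + 21/1 = 21·H_{21}.
H_{21} = 3.64536, so E[T] = 76.55253.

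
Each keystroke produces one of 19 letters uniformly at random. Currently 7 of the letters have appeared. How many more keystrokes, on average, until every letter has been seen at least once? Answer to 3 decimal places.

58.961

With k distinct letters already seen, the next new one takes an expected 19/(19-k) keystrokes.
Sum over k = 7,...,18: E = 19/12 + 19/11 + 19/10 + ... + 19/2 + 19/1 = 58.9610.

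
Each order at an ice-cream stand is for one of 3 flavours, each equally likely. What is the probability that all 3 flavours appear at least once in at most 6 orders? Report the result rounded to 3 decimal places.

By inclusion–exclusion over which flavours are missing,
P(all seen) = Σ_{j=0}^{3} (-1)^j C(3,j)((3-j)/3)^6
= 1.0000 - 0.2634 + 0.0041 - 0.0000
= 0.7407.

0.741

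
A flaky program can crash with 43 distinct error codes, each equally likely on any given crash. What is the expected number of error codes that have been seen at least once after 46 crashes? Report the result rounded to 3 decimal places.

For each error code, P(seen in 46 crashes) = 1 - (42/43)^46 = 0.6612.
By linearity of expectation, E[distinct seen] = 43·(1 - (42/43)^46) = 28.4324.

28.432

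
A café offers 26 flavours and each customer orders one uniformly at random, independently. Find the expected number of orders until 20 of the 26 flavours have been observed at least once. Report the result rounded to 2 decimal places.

With k distinct flavours already seen, the next new one arrives after an expected 26/(26-k) orders.
Sum over k = 0,...,19: E = 26/26 + 26/25 + 26/24 + ... + 26/8 + 26/7 = 36.515.

36.51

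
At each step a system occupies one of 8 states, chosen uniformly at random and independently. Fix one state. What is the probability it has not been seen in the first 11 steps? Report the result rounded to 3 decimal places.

On each step the fixed state fails to appear with probability 7/8.
P(still missing after 11) = (7/8)^11 = 0.2302.

0.230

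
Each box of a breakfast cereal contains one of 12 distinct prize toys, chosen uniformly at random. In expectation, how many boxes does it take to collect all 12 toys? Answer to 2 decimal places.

37.24

The wait to go from k to k+1 distinct toys is geometric with mean 12/(12-k).
E[T] = 12/12 + 12/11 + 12/10 + ... + 12/2 + 12/1 = 12·H_{12}.
H_{12} = 3.103, so E[T] = 37.239.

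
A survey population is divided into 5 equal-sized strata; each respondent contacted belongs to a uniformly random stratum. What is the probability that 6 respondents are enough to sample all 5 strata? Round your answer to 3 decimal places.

Let A_i be the event that stratum i is missing after 6 respondents. By inclusion–exclusion on the A_i,
P(all seen) = Σ_{j=0}^{5} (-1)^j C(5,j)((5-j)/5)^6
= 1.0000 - 1.3107 + 0.4666 - 0.0410 + 0.0003 - 0.0000
= 0.1152.

0.115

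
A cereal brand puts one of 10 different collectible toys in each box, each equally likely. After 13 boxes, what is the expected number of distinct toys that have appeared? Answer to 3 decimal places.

7.458

For each toy, P(seen in 13 boxes) = 1 - (9/10)^13 = 0.7458.
By linearity of expectation, E[distinct seen] = 10·(1 - (9/10)^13) = 7.4581.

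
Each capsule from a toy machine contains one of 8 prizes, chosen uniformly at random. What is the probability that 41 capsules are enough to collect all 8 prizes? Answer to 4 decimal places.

By inclusion–exclusion over which prizes are missing,
P(all seen) = Σ_{j=0}^{8} (-1)^j C(8,j)((8-j)/8)^41
= 1.00000 - 0.03353 + 0.00021 - 0.00000 + 0.00000 - 0.00000 + 0.00000 - 0.00000 + 0.00000
= 0.96668.

0.9667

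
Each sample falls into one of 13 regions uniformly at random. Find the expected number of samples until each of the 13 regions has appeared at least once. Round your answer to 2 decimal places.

The wait to go from k to k+1 distinct regions is geometric with mean 13/(13-k).
E[T] = 13/13 + 13/12 + 13/11 + ... + 13/2 + 13/1 = 13·H_{13}.
H_{13} = 3.180, so E[T] = 41.342.

41.34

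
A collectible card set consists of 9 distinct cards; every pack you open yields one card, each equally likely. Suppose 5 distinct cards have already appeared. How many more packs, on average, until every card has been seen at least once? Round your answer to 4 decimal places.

From k distinct to k+1 distinct takes on average 9/(9-k) packs.
Sum over k = 5,...,8: E = 9/4 + 9/3 + 9/2 + 9/1 = 18.75000.

18.7500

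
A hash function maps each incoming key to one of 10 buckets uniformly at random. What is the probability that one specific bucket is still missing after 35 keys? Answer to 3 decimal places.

0.025

On each key the fixed bucket fails to appear with probability 9/10.
P(still missing after 35) = (9/10)^35 = 0.0250.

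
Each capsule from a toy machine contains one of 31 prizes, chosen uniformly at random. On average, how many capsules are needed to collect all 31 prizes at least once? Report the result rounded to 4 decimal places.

124.8446

After k distinct prizes have appeared, the next capsule gives a new one with probability (31-k)/31, so the expected wait for the (k+1)-th is 31/(31-k).
E[T] = 31/31 + 31/30 + 31/29 + ... + 31/2 + 31/1 = 31·H_{31}.
H_{31} = 4.02725, so E[T] = 124.84460.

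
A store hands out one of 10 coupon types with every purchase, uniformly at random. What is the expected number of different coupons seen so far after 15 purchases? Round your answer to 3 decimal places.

7.941

For each coupon, P(seen in 15 purchases) = 1 - (9/10)^15 = 0.7941.
By linearity of expectation, E[distinct seen] = 10·(1 - (9/10)^15) = 7.9411.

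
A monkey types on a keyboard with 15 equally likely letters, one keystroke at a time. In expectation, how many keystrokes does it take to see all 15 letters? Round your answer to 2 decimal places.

The wait to go from k to k+1 distinct letters is geometric with mean 15/(15-k).
E[T] = 15/15 + 15/14 + 15/13 + ... + 15/2 + 15/1 = 15·H_{15}.
H_{15} = 3.318, so E[T] = 49.773.

49.77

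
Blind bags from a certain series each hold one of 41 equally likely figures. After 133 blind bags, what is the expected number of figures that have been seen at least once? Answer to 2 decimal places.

39.46

For each figure, P(seen in 133 blind bags) = 1 - (40/41)^133 = 0.963.
By linearity of expectation, E[distinct seen] = 41·(1 - (40/41)^133) = 39.464.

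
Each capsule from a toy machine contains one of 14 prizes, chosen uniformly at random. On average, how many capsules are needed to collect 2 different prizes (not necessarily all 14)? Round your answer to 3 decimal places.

2.077

With k distinct prizes already seen, the next new one arrives after an expected 14/(14-k) capsules.
Sum over k = 0,...,1: E = 14/14 + 14/13 = 2.0769.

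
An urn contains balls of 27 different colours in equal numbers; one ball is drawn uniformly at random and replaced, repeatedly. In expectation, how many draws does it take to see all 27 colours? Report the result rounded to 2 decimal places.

105.07

After k distinct colours have appeared, the next draw gives a new one with probability (27-k)/27, so the expected wait for the (k+1)-th is 27/(27-k).
E[T] = 27/27 + 27/26 + 27/25 + ... + 27/2 + 27/1 = 27·H_{27}.
H_{27} = 3.891, so E[T] = 105.069.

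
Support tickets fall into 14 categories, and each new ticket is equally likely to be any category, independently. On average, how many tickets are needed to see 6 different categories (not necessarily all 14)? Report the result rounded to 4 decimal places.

7.4719

With k distinct categories already seen, the next new one arrives after an expected 14/(14-k) tickets.
Sum over k = 0,...,5: E = 14/14 + 14/13 + 14/12 + 14/11 + 14/10 + 14/9 = 7.47187.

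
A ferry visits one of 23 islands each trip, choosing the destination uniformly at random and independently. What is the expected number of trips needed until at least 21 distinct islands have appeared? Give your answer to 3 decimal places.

With k distinct islands already seen, the next new one arrives after an expected 23/(23-k) trips.
Sum over k = 0,...,20: E = 23/23 + 23/22 + 23/21 + ... + 23/4 + 23/3 = 51.3887.

51.389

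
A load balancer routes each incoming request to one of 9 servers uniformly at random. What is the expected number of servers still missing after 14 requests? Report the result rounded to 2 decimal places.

For each server, P(unseen after 14) = (8/9)^14 = 0.192.
By linearity of expectation, E[unseen] = 9·(8/9)^14 = 1.730.

1.73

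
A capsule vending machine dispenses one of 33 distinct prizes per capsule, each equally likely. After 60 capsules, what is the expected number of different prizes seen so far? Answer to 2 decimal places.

27.79

For each prize, P(seen in 60 capsules) = 1 - (32/33)^60 = 0.842.
By linearity of expectation, E[distinct seen] = 33·(1 - (32/33)^60) = 27.792.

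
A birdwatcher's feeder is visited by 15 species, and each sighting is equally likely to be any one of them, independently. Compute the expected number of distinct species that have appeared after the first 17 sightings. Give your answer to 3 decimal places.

10.358

For each species, P(seen in 17 sightings) = 1 - (14/15)^17 = 0.6905.
By linearity of expectation, E[distinct seen] = 15·(1 - (14/15)^17) = 10.3579.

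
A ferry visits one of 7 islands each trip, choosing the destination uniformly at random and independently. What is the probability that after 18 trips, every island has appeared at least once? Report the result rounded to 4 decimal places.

Let A_i be the event that island i is missing after 18 trips. By inclusion–exclusion on the A_i,
P(all seen) = Σ_{j=0}^{7} (-1)^j C(7,j)((7-j)/7)^18
= 1.00000 - 0.43657 + 0.04919 - 0.00148 + 0.00001 - 0.00000 + 0.00000 - 0.00000
= 0.61115.

0.6112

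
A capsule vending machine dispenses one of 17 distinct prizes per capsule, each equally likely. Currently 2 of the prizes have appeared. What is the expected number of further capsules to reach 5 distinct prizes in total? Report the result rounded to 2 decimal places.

3.66

From k distinct to k+1 distinct takes on average 17/(17-k) capsules.
Sum over k = 2,...,4: E = 17/15 + 17/14 + 17/13 = 3.655.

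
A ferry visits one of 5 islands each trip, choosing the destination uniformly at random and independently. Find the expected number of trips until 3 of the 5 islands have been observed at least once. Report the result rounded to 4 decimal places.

Going from k to k+1 distinct takes a geometric number of trips with mean 5/(5-k).
Sum over k = 0,...,2: E = 5/5 + 5/4 + 5/3 = 3.91667.

3.9167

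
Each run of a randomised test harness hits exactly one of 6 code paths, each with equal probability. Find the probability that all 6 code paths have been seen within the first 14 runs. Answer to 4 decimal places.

By inclusion–exclusion over which code paths are missing,
P(all seen) = Σ_{j=0}^{6} (-1)^j C(6,j)((6-j)/6)^14
= 1.00000 - 0.46732 + 0.05138 - 0.00122 + 0.00000 - 0.00000 + 0.00000
= 0.58285.

0.5828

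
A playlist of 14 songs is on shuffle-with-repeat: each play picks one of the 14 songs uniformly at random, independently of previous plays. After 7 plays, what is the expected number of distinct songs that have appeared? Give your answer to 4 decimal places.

5.6664

For each song, P(seen in 7 plays) = 1 - (13/14)^7 = 0.40474.
By linearity of expectation, E[distinct seen] = 14·(1 - (13/14)^7) = 5.66635.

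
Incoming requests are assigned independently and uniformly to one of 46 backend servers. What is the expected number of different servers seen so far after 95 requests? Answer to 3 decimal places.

For each server, P(seen in 95 requests) = 1 - (45/46)^95 = 0.8761.
By linearity of expectation, E[distinct seen] = 46·(1 - (45/46)^95) = 40.2990.

40.299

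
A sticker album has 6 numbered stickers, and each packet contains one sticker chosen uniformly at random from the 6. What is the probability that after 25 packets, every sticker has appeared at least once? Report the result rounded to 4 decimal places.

Let A_i be the event that sticker i is missing after 25 packets. By inclusion–exclusion on the A_i,
P(all seen) = Σ_{j=0}^{6} (-1)^j C(6,j)((6-j)/6)^25
= 1.00000 - 0.06290 + 0.00059 - 0.00000 + 0.00000 - 0.00000 + 0.00000
= 0.93770.

0.9377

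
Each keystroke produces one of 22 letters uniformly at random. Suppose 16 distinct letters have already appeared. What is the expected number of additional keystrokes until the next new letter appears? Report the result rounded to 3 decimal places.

3.667

Each keystroke yields a new letter with probability (22-16)/22 = 6/22, so the wait is geometric with mean 22/6.
E = 22/6 = 3.6667.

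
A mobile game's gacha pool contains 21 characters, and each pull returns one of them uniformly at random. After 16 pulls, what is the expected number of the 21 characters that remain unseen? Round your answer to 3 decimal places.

9.620

For each character, P(unseen after 16) = (20/21)^16 = 0.4581.
By linearity of expectation, E[unseen] = 21·(20/21)^16 = 9.6203.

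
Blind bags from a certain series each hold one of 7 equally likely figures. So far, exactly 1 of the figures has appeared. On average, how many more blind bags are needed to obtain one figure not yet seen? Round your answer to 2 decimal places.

1.17

Each blind bag yields a new figure with probability (7-1)/7 = 6/7, so the wait is geometric with mean 7/6.
E = 7/6 = 1.167.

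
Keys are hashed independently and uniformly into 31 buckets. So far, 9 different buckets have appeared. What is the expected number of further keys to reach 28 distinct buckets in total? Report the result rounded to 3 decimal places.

57.582

With k distinct buckets already seen, the next new one takes an expected 31/(31-k) keys.
Sum over k = 9,...,27: E = 31/22 + 31/21 + 31/20 + ... + 31/5 + 31/4 = 57.5819.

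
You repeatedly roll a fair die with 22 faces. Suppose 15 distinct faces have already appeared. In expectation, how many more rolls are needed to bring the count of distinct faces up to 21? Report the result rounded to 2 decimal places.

From k distinct to k+1 distinct takes on average 22/(22-k) rolls.
Sum over k = 15,...,20: E = 22/7 + 22/6 + 22/5 + 22/4 + 22/3 + 22/2 = 35.043.

35.04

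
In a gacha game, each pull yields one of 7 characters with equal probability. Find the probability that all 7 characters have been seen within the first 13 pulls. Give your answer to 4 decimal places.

0.2973

By inclusion–exclusion over which characters are missing,
P(all seen) = Σ_{j=0}^{7} (-1)^j C(7,j)((7-j)/7)^13
= 1.00000 - 0.94360 + 0.26458 - 0.02424 + 0.00058 - 0.00000 + 0.00000 - 0.00000
= 0.29731.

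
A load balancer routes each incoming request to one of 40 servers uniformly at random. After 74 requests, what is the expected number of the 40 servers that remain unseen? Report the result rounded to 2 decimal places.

6.14

For each server, P(unseen after 74) = (39/40)^74 = 0.154.
By linearity of expectation, E[unseen] = 40·(39/40)^74 = 6.143.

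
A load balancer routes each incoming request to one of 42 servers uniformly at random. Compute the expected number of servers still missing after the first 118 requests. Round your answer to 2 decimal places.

For each server, P(unseen after 118) = (41/42)^118 = 0.058.
By linearity of expectation, E[unseen] = 42·(41/42)^118 = 2.445.

2.45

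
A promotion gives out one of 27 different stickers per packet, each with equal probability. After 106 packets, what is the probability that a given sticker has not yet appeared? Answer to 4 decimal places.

Each packet misses the fixed sticker with probability (27-1)/27 = 26/27, independently.
P(still missing after 106) = (26/27)^106 = 0.01831.

0.0183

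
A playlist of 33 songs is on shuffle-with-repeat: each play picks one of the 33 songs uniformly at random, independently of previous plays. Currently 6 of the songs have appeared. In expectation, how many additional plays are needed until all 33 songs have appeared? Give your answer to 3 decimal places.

128.418

The wait to go from k to k+1 distinct songs is geometric with mean 33/(33-k).
Sum over k = 6,...,32: E = 33/27 + 33/26 + 33/25 + ... + 33/2 + 33/1 = 128.4181.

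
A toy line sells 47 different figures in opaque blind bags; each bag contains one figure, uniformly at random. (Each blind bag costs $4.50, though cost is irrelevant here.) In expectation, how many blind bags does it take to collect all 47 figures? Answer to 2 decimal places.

The wait to go from k to k+1 distinct figures is geometric with mean 47/(47-k).
E[T] = 47/47 + 47/46 + 47/45 + ... + 47/2 + 47/1 = 47·H_{47}.
H_{47} = 4.438, so E[T] = 208.584.

208.58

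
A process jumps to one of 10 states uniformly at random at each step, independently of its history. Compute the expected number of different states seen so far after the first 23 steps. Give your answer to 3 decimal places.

For each state, P(seen in 23 steps) = 1 - (9/10)^23 = 0.9114.
By linearity of expectation, E[distinct seen] = 10·(1 - (9/10)^23) = 9.1137.

9.114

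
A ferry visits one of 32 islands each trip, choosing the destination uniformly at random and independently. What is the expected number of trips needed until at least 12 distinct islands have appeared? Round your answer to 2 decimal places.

14.74

Going from k to k+1 distinct takes a geometric number of trips with mean 32/(32-k).
Sum over k = 0,...,11: E = 32/32 + 32/31 + 32/30 + ... + 32/22 + 32/21 = 14.744.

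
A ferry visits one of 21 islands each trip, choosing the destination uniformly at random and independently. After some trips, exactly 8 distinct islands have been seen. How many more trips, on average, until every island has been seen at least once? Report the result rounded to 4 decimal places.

From k distinct to k+1 distinct takes on average 21/(21-k) trips.
Sum over k = 8,...,20: E = 21/13 + 21/12 + 21/11 + ... + 21/2 + 21/1 = 66.78281.

66.7828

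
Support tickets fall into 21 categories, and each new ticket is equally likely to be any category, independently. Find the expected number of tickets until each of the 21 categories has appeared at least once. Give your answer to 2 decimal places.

The wait to go from k to k+1 distinct categories is geometric with mean 21/(21-k).
E[T] = 21/21 + 21/20 + 21/19 + ... + 21/2 + 21/1 = 21·H_{21}.
H_{21} = 3.645, so E[T] = 76.553.

76.55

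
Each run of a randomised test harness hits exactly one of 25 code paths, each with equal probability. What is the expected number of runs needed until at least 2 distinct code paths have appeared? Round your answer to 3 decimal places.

2.042

Going from k to k+1 distinct takes a geometric number of runs with mean 25/(25-k).
Sum over k = 0,...,1: E = 25/25 + 25/24 = 2.0417.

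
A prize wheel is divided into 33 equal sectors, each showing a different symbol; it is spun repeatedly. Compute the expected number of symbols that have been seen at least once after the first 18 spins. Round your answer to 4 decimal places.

For each symbol, P(seen in 18 spins) = 1 - (32/33)^18 = 0.42529.
By linearity of expectation, E[distinct seen] = 33·(1 - (32/33)^18) = 14.03457.

14.0346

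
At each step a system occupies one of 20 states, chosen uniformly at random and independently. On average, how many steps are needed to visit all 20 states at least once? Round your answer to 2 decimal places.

After k distinct states have appeared, the next step gives a new one with probability (20-k)/20, so the expected wait for the (k+1)-th is 20/(20-k).
E[T] = 20/20 + 20/19 + 20/18 + ... + 20/2 + 20/1 = 20·H_{20}.
H_{20} = 3.598, so E[T] = 71.955.

71.95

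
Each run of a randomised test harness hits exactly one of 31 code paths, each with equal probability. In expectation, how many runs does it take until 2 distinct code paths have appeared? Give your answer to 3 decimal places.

Going from k to k+1 distinct takes a geometric number of runs with mean 31/(31-k).
Sum over k = 0,...,1: E = 31/31 + 31/30 = 2.0333.

2.033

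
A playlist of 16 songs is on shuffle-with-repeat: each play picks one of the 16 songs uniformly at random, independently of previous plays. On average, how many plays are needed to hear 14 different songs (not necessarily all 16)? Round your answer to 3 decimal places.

Going from k to k+1 distinct takes a geometric number of plays with mean 16/(16-k).
Sum over k = 0,...,13: E = 16/16 + 16/15 + 16/14 + ... + 16/4 + 16/3 = 30.0917.

30.092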